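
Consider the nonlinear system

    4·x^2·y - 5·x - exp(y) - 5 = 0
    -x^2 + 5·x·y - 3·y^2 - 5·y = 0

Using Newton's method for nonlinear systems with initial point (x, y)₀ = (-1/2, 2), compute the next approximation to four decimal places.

At (-1/2, 2): F = (-7.889056, -27.2500).
Jacobian J = [[8·x·y - 5, 4·x^2 - exp(y)], [-2·x + 5·y, 5·x - 6·y - 5]].
At the point, J = [[-13.0000, -6.389056], [11.0000, -19.5000]] (det J = 323.779617).
Solving J·Δ = −F gives Δ = (0.0626, -1.3621).
Then the next iterate is (x, y)₁ = (-0.4374, 0.6379).

(-0.4374, 0.6379)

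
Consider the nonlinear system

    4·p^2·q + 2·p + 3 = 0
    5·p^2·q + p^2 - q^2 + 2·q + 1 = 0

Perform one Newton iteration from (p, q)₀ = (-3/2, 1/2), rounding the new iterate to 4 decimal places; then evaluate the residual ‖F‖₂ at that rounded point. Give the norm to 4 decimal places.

3.8571

At (-3/2, 1/2): F = (4.5000, 9.6250).
Jacobian J = [[8·p·q + 2, 4·p^2], [10·p·q + 2·p, 5·p^2 - 2·q + 2]].
At the point, J = [[-4.0000, 9.0000], [-10.5000, 12.2500]] (det J = 45.5000).
Solving J·Δ = −F gives Δ = (0.6923, -0.1923).
Then the next iterate is (p, q)₁ = (-0.8077, 0.3077).
Re-evaluating at (-0.8077, 0.3077): F = (2.187548, 3.176786), so ‖F‖₂ = 3.8571.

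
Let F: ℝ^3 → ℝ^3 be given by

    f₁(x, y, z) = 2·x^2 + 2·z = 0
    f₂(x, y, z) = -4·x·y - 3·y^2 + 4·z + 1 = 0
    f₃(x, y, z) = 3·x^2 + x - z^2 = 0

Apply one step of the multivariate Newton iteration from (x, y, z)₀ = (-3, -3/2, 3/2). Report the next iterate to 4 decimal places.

At (-3, -3/2, 3/2): F = (21.0000, -17.7500, 21.7500).
Jacobian J = [[4·x, 0, 2], [-4·y, -4·x - 6·y, 4], [6·x + 1, 0, -2·z]].
At the point, J = [[-12.0000, 0.0000, 2.0000], [6.0000, 21.0000, 4.0000], [-17.0000, 0.0000, -3.0000]] (det J = 1470.0000).
Solving J·Δ = −F gives Δ = (1.5214, 0.6718, -1.3714).
Then the next iterate is (x, y, z)₁ = (-1.4786, -0.8282, 0.1286).

(-1.4786, -0.8282, 0.1286)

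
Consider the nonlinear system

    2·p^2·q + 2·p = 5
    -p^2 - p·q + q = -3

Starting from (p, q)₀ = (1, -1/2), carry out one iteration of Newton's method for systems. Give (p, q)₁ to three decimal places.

(2.333, 1.500)

At (1, -1/2): F = (-4.000, 2.000).
Jacobian J = [[4·p·q + 2, 2·p^2], [-2·p - q, -p + 1]].
At the point, J = [[0.000, 2.000], [-1.500, 0.000]] (det J = 3.000).
Solving J·Δ = −F gives Δ = (1.333, 2.000).
Then the next iterate is (p, q)₁ = (2.333, 1.500).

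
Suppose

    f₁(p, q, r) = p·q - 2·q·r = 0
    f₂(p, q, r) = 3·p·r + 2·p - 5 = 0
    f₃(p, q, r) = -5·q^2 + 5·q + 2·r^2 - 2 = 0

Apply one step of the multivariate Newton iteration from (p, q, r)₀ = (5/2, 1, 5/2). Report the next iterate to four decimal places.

(1.5118, 0.6034, 1.2517)

At (5/2, 1, 5/2): F = (-2.5000, 18.7500, 10.5000).
Jacobian J = [[q, p - 2·r, -2·q], [3·r + 2, 0, 3·p], [0, -10·q + 5, 4·r]].
At the point, J = [[1.0000, -2.5000, -2.0000], [9.5000, 0.0000, 7.5000], [0.0000, -5.0000, 10.0000]] (det J = 370.0000).
Solving J·Δ = −F gives Δ = (-0.9882, -0.3966, -1.2483).
Then the next iterate is (p, q, r)₁ = (1.5118, 0.6034, 1.2517).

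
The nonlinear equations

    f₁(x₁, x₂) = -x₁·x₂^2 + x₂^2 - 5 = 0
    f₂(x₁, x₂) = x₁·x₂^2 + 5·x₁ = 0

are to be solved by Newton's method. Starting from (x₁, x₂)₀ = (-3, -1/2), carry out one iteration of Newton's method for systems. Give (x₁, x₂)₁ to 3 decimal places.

(0.704, -1.731)

At (-3, -1/2): F = (-4.000, -15.750).
Jacobian J = [[-x₂^2, -2·x₁·x₂ + 2·x₂], [x₂^2 + 5, 2·x₁·x₂]].
At the point, J = [[-0.250, -4.000], [5.250, 3.000]] (det J = 20.250).
Solving J·Δ = −F gives Δ = (3.704, -1.231).
Then the next iterate is (x₁, x₂)₁ = (0.704, -1.731).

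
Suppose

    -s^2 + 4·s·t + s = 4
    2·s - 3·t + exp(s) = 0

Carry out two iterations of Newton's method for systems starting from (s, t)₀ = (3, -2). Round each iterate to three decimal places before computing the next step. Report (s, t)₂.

(0.542, -0.032)

At (3, -2): F = (-34.000, 32.08554).
Jacobian J = [[-2·s + 4·t + 1, 4·s], [exp(s) + 2, -3]].
At the point, J = [[-13.000, 12.000], [22.08554, -3.000]] (det J = -226.02644).
Solving J·Δ = −F gives Δ = (-1.252, 1.477).
Then the next iterate is (s, t)₁ = (1.748, -0.523).
Round to (1.748, -0.523) and repeat: F = (-8.96432, 10.80810), J = [[-4.588, 6.992], [7.74310, -3.000]].
Δ = (-1.206, 0.491), so (s, t)₂ = (0.542, -0.032).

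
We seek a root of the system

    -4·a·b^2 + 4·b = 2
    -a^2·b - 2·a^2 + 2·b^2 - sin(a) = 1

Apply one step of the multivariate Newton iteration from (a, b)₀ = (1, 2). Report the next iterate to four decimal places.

(0.7944, 1.4408)

At (1, 2): F = (-10.0000, 2.158529).
Jacobian J = [[-4·b^2, -8·a·b + 4], [-2·a·b - 4·a - cos(a), -a^2 + 4·b]].
At the point, J = [[-16.0000, -12.0000], [-8.540302, 7.0000]] (det J = -214.483628).
Solving J·Δ = −F gives Δ = (-0.2056, -0.5592).
Then the next iterate is (a, b)₁ = (0.7944, 1.4408).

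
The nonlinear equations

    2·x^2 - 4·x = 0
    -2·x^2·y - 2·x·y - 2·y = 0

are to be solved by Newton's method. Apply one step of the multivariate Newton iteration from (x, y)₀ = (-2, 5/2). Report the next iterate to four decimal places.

At (-2, 5/2): F = (16.0000, -15.0000).
Jacobian J = [[4·x - 4, 0], [-4·x·y - 2·y, -2·x^2 - 2·x - 2]].
At the point, J = [[-12.0000, 0.0000], [15.0000, -6.0000]] (det J = 72.0000).
Solving J·Δ = −F gives Δ = (1.3333, 0.8333).
Then the next iterate is (x, y)₁ = (-0.6667, 3.3333).

(-0.6667, 3.3333)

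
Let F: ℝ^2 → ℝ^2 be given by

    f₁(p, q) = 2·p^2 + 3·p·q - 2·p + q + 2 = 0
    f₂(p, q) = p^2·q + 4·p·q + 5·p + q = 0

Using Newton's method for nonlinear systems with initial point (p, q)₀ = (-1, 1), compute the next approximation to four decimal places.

(0.1000, 1.3500)

At (-1, 1): F = (4.0000, -7.0000).
Jacobian J = [[4·p + 3·q - 2, 3·p + 1], [2·p·q + 4·q + 5, p^2 + 4·p + 1]].
At the point, J = [[-3.0000, -2.0000], [7.0000, -2.0000]] (det J = 20.0000).
Solving J·Δ = −F gives Δ = (1.1000, 0.3500).
Then the next iterate is (p, q)₁ = (0.1000, 1.3500).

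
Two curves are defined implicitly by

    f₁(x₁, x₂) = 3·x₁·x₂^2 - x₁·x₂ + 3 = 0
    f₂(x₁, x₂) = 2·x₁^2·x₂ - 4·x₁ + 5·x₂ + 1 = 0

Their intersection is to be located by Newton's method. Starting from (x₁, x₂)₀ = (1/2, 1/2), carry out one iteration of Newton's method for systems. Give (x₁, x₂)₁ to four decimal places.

At (1/2, 1/2): F = (3.1250, 1.7500).
Jacobian J = [[3·x₂^2 - x₂, 6·x₁·x₂ - x₁], [4·x₁·x₂ - 4, 2·x₁^2 + 5]].
At the point, J = [[0.2500, 1.0000], [-3.0000, 5.5000]] (det J = 4.3750).
Solving J·Δ = −F gives Δ = (-3.5286, -2.2429).
Then the next iterate is (x₁, x₂)₁ = (-3.0286, -1.7429).

(-3.0286, -1.7429)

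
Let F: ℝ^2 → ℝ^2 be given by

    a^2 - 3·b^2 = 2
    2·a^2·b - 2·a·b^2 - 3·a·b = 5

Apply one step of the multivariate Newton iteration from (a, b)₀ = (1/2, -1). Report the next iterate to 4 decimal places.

(-3.1071, 0.3929)

At (1/2, -1): F = (-4.7500, -5.0000).
Jacobian J = [[2·a, -6·b], [4·a·b - 2·b^2 - 3·b, 2·a^2 - 4·a·b - 3·a]].
At the point, J = [[1.0000, 6.0000], [-1.0000, 1.0000]] (det J = 7.0000).
Solving J·Δ = −F gives Δ = (-3.6071, 1.3929).
Then the next iterate is (a, b)₁ = (-3.1071, 0.3929).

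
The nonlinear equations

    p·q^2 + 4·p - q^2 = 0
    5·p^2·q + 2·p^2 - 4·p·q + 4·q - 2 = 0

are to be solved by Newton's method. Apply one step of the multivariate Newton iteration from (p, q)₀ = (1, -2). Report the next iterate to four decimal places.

At (1, -2): F = (4.0000, -10.0000).
Jacobian J = [[q^2 + 4, 2·p·q - 2·q], [10·p·q + 4·p - 4·q, 5·p^2 - 4·p + 4]].
At the point, J = [[8.0000, 0.0000], [-8.0000, 5.0000]] (det J = 40.0000).
Solving J·Δ = −F gives Δ = (-0.5000, 1.2000).
Then the next iterate is (p, q)₁ = (0.5000, -0.8000).

(0.5000, -0.8000)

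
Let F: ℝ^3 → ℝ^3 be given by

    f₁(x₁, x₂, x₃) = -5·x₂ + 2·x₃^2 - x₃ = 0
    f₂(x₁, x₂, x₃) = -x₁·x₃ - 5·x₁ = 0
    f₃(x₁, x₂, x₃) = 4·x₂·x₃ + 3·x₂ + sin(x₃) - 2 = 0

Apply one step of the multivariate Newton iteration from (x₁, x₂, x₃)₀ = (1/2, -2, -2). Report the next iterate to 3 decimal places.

(-3.685, -37.799, 20.111)

At (1/2, -2, -2): F = (20.000, -1.500, 7.09070).
Jacobian J = [[0, -5, 4·x₃ - 1], [-x₃ - 5, 0, -x₁], [0, 4·x₃ + 3, 4·x₂ + cos(x₃)]].
At the point, J = [[0.000, -5.000, -9.000], [-3.000, 0.000, -0.500], [0.000, -5.000, -8.41615]] (det J = -8.75780).
Solving J·Δ = −F gives Δ = (-4.185, -35.799, 22.111).
Then the next iterate is (x₁, x₂, x₃)₁ = (-3.685, -37.799, 20.111).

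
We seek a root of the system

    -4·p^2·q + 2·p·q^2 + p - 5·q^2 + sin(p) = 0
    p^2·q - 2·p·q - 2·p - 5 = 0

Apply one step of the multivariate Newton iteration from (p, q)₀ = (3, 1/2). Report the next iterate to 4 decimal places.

At (3, 1/2): F = (-14.608880, -9.5000).
Jacobian J = [[-8·p·q + 2·q^2 + cos(p) + 1, -4·p^2 + 4·p·q - 10·q], [2·p·q - 2·q - 2, p^2 - 2·p]].
At the point, J = [[-11.489992, -35.0000], [0.0000, 3.0000]] (det J = -34.469977).
Solving J·Δ = −F gives Δ = (-10.9175, 3.1667).
Then the next iterate is (p, q)₁ = (-7.9175, 3.6667).

(-7.9175, 3.6667)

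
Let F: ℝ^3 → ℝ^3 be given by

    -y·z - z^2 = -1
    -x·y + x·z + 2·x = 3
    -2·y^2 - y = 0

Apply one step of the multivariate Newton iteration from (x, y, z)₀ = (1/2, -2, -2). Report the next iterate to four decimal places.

At (1/2, -2, -2): F = (-7.0000, -2.0000, -6.0000).
Jacobian J = [[0, -z, -y - 2·z], [-y + z + 2, -x, x], [0, -4·y - 1, 0]].
At the point, J = [[0.0000, 2.0000, 6.0000], [2.0000, -0.5000, 0.5000], [0.0000, 7.0000, 0.0000]] (det J = 84.0000).
Solving J·Δ = −F gives Δ = (0.9940, 0.8571, 0.8810).
Then the next iterate is (x, y, z)₁ = (1.4940, -1.1429, -1.1190).

(1.4940, -1.1429, -1.1190)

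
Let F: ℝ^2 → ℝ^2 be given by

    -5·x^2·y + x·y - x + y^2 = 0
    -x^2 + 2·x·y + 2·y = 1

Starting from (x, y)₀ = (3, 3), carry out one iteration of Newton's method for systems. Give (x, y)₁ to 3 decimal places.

(2.352, 1.250)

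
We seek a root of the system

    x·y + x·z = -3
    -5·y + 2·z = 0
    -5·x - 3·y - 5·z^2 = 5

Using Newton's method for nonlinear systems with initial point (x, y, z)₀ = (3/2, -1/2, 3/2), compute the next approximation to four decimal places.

At (3/2, -1/2, 3/2): F = (4.5000, 5.5000, -22.2500).
Jacobian J = [[y + z, x, x], [0, -5, 2], [-5, -3, -10·z]].
At the point, J = [[1.0000, 1.5000, 1.5000], [0.0000, -5.0000, 2.0000], [-5.0000, -3.0000, -15.0000]] (det J = 28.5000).
Solving J·Δ = −F gives Δ = (-8.0658, 1.4649, 0.9123).
Then the next iterate is (x, y, z)₁ = (-6.5658, 0.9649, 2.4123).

(-6.5658, 0.9649, 2.4123)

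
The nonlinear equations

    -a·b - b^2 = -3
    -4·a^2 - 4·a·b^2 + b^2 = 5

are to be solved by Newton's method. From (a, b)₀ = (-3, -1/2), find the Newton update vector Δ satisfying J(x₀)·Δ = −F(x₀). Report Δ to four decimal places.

At (-3, -1/2): F = (1.2500, -37.7500).
Jacobian J = [[-b, -a - 2·b], [-8·a - 4·b^2, -8·a·b + 2·b]].
At the point, J = [[0.5000, 4.0000], [23.0000, -13.0000]] (det J = -98.5000).
Solving J·Δ = −F gives Δ = (1.3680, -0.4835).

(1.3680, -0.4835)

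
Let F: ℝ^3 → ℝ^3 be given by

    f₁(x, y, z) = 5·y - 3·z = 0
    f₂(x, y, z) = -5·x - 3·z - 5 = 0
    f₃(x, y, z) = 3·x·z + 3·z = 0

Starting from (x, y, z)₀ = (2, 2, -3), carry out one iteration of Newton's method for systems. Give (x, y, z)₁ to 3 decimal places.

(0.125, -1.125, -1.875)

At (2, 2, -3): F = (19.000, -6.000, -27.000).
Jacobian J = [[0, 5, -3], [-5, 0, -3], [3·z, 0, 3·x + 3]].
At the point, J = [[0.000, 5.000, -3.000], [-5.000, 0.000, -3.000], [-9.000, 0.000, 9.000]] (det J = 360.000).
Solving J·Δ = −F gives Δ = (-1.875, -3.125, 1.125).
Then the next iterate is (x, y, z)₁ = (0.125, -1.125, -1.875).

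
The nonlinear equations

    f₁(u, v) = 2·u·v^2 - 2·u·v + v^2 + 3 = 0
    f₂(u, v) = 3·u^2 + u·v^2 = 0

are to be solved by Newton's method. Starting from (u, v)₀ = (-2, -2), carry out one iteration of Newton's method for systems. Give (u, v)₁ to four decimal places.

(-1.1071, -1.6071)

At (-2, -2): F = (-17.0000, 4.0000).
Jacobian J = [[2·v^2 - 2·v, 4·u·v - 2·u + 2·v], [6·u + v^2, 2·u·v]].
At the point, J = [[12.0000, 16.0000], [-8.0000, 8.0000]] (det J = 224.0000).
Solving J·Δ = −F gives Δ = (0.8929, 0.3929).
Then the next iterate is (u, v)₁ = (-1.1071, -1.6071).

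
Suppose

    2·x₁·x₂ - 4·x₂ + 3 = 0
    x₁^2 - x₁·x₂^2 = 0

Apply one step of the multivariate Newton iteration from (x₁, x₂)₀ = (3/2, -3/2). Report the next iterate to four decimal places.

At (3/2, -3/2): F = (4.5000, -1.1250).
Jacobian J = [[2·x₂, 2·x₁ - 4], [2·x₁ - x₂^2, -2·x₁·x₂]].
At the point, J = [[-3.0000, -1.0000], [0.7500, 4.5000]] (det J = -12.7500).
Solving J·Δ = −F gives Δ = (1.5000, 0.0000).
Then the next iterate is (x₁, x₂)₁ = (3.0000, -1.5000).

(3.0000, -1.5000)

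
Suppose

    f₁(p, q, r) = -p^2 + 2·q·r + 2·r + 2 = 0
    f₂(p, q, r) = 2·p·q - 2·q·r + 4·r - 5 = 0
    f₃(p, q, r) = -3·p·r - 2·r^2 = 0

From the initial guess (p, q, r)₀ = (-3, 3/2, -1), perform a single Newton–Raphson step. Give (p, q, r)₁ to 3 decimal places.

(-2.800, -1.900, -0.200)

At (-3, 3/2, -1): F = (-12.000, -15.000, -11.000).
Jacobian J = [[-2·p, 2·r, 2·q + 2], [2·q, 2·p - 2·r, -2·q + 4], [-3·r, 0, -3·p - 4·r]].
At the point, J = [[6.000, -2.000, 5.000], [3.000, -4.000, 1.000], [3.000, 0.000, 13.000]] (det J = -180.000).
Solving J·Δ = −F gives Δ = (0.200, -3.400, 0.800).
Then the next iterate is (p, q, r)₁ = (-2.800, -1.900, -0.200).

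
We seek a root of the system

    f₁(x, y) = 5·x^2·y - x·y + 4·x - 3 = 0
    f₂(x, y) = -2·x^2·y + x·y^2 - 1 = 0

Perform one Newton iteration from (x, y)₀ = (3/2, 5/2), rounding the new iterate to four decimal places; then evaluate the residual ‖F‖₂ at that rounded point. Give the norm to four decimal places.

7.6483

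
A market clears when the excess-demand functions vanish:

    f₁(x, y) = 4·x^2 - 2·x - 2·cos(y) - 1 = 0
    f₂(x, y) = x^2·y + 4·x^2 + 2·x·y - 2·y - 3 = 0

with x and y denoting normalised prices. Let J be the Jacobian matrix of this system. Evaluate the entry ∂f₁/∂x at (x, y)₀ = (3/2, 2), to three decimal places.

10.000

∂f₁/∂x = 8·x - 2.
At (3/2, 2) this is 10.000.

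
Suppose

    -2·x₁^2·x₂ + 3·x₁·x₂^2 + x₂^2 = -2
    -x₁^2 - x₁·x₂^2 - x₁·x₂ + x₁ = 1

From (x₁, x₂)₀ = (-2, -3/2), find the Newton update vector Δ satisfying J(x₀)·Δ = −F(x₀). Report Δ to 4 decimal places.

At (-2, -3/2): F = (2.7500, -5.5000).
Jacobian J = [[-4·x₁·x₂ + 3·x₂^2, -2·x₁^2 + 6·x₁·x₂ + 2·x₂], [-2·x₁ - x₂^2 - x₂ + 1, -2·x₁·x₂ - x₁]].
At the point, J = [[-5.2500, 7.0000], [4.2500, -4.0000]] (det J = -8.7500).
Solving J·Δ = −F gives Δ = (3.1429, 1.9643).

(3.1429, 1.9643)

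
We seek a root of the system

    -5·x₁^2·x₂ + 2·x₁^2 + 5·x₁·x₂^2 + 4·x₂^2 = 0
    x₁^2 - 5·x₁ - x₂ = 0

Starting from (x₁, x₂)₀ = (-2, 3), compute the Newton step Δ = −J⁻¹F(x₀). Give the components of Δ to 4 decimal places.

At (-2, 3): F = (-106.0000, 11.0000).
Jacobian J = [[-10·x₁·x₂ + 4·x₁ + 5·x₂^2, -5·x₁^2 + 10·x₁·x₂ + 8·x₂], [2·x₁ - 5, -1]].
At the point, J = [[97.0000, -56.0000], [-9.0000, -1.0000]] (det J = -601.0000).
Solving J·Δ = −F gives Δ = (1.2013, 0.1880).

(1.2013, 0.1880)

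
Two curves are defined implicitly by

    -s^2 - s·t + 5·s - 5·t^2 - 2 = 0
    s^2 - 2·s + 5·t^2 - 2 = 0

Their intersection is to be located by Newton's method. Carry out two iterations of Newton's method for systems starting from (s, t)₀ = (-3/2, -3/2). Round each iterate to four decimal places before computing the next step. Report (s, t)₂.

(1.0093, -0.8860)

At (-3/2, -3/2): F = (-25.2500, 14.5000).
Jacobian J = [[-2·s - t + 5, -s - 10·t], [2·s - 2, 10·t]].
At the point, J = [[9.5000, 16.5000], [-5.0000, -15.0000]] (det J = -60.0000).
Solving J·Δ = −F gives Δ = (2.3250, 0.1917).
Then the next iterate is (s, t)₁ = (0.8250, -1.3083).
Round to (0.8250, -1.3083) and repeat: F = (-6.034522, 5.588869), J = [[4.6583, 12.2580], [-0.3500, -13.0830]].
Δ = (0.1843, 0.4223), so (s, t)₂ = (1.0093, -0.8860).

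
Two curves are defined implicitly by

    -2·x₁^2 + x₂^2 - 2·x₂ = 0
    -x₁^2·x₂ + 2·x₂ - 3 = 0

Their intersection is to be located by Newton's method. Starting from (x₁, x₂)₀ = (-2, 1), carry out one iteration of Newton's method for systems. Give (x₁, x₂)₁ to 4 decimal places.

(-0.8750, 0.7500)

At (-2, 1): F = (-9.0000, -5.0000).
Jacobian J = [[-4·x₁, 2·x₂ - 2], [-2·x₁·x₂, -x₁^2 + 2]].
At the point, J = [[8.0000, 0.0000], [4.0000, -2.0000]] (det J = -16.0000).
Solving J·Δ = −F gives Δ = (1.1250, -0.2500).
Then the next iterate is (x₁, x₂)₁ = (-0.8750, 0.7500).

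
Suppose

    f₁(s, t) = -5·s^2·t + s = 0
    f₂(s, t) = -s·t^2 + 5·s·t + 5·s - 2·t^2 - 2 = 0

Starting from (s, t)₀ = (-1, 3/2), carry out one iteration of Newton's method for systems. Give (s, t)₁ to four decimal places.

(-1.2052, -0.8567)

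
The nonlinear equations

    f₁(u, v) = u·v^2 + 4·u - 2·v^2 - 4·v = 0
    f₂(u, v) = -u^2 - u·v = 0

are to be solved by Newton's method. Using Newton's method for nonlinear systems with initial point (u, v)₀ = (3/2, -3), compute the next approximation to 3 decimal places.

(0.577, -1.500)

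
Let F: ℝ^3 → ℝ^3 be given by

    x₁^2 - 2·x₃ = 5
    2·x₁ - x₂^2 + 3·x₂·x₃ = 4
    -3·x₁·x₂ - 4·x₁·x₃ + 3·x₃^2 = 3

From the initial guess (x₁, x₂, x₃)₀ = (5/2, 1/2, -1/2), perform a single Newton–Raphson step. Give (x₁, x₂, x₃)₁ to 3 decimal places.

At (5/2, 1/2, -1/2): F = (2.250, 0.000, -1.000).
Jacobian J = [[2·x₁, 0, -2], [2, -2·x₂ + 3·x₃, 3·x₂], [-3·x₂ - 4·x₃, -3·x₁, -4·x₁ + 6·x₃]].
At the point, J = [[5.000, 0.000, -2.000], [2.000, -2.500, 1.500], [0.500, -7.500, -13.000]] (det J = 246.250).
Solving J·Δ = −F gives Δ = (-0.420, -0.291, 0.075).
Then the next iterate is (x₁, x₂, x₃)₁ = (2.080, 0.209, -0.425).

(2.080, 0.209, -0.425)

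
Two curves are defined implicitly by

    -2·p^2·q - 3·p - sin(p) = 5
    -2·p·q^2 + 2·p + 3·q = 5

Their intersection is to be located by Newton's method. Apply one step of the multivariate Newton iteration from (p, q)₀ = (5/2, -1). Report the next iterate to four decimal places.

(3.5628, -0.3846)

At (5/2, -1): F = (-0.598472, -8.0000).
Jacobian J = [[-4·p·q - cos(p) - 3, -2·p^2], [-2·q^2 + 2, -4·p·q + 3]].
At the point, J = [[7.801144, -12.5000], [0.0000, 13.0000]] (det J = 101.414867).
Solving J·Δ = −F gives Δ = (1.0628, 0.6154).
Then the next iterate is (p, q)₁ = (3.5628, -0.3846).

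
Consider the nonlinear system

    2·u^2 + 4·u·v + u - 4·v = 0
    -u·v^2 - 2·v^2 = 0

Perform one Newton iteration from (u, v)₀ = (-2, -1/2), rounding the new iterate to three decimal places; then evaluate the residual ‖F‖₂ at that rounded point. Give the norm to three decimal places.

At (-2, -1/2): F = (12.000, 0.000).
Jacobian J = [[4·u + 4·v + 1, 4·u - 4], [-v^2, -2·u·v - 4·v]].
At the point, J = [[-9.000, -12.000], [-0.250, 0.000]] (det J = -3.000).
Solving J·Δ = −F gives Δ = (0.000, 1.000).
Then the next iterate is (u, v)₁ = (-2.000, 0.500).
Re-evaluating at (-2.000, 0.500): F = (0.000, 0.000), so ‖F‖₂ = 0.000.

0.000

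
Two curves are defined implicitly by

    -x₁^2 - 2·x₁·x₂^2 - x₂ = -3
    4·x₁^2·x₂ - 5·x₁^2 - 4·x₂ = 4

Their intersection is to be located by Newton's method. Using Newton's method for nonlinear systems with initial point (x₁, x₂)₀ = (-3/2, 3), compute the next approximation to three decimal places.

At (-3/2, 3): F = (24.750, -0.250).
Jacobian J = [[-2·x₁ - 2·x₂^2, -4·x₁·x₂ - 1], [8·x₁·x₂ - 10·x₁, 4·x₁^2 - 4]].
At the point, J = [[-15.000, 17.000], [-21.000, 5.000]] (det J = 282.000).
Solving J·Δ = −F gives Δ = (-0.454, -1.856).
Then the next iterate is (x₁, x₂)₁ = (-1.954, 1.144).

(-1.954, 1.144)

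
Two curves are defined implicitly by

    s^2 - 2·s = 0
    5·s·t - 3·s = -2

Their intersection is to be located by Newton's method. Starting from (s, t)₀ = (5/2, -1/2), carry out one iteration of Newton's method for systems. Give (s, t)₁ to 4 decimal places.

At (5/2, -1/2): F = (1.2500, -11.7500).
Jacobian J = [[2·s - 2, 0], [5·t - 3, 5·s]].
At the point, J = [[3.0000, 0.0000], [-5.5000, 12.5000]] (det J = 37.5000).
Solving J·Δ = −F gives Δ = (-0.4167, 0.7567).
Then the next iterate is (s, t)₁ = (2.0833, 0.2567).

(2.0833, 0.2567)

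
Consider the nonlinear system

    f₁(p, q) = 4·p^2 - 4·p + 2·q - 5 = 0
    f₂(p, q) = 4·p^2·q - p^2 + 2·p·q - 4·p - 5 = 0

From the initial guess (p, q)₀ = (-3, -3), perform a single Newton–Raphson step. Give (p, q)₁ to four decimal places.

(-1.6742, -2.9385)

At (-3, -3): F = (37.0000, -92.0000).
Jacobian J = [[8·p - 4, 2], [8·p·q - 2·p + 2·q - 4, 4·p^2 + 2·p]].
At the point, J = [[-28.0000, 2.0000], [68.0000, 30.0000]] (det J = -976.0000).
Solving J·Δ = −F gives Δ = (1.3258, 0.0615).
Then the next iterate is (p, q)₁ = (-1.6742, -2.9385).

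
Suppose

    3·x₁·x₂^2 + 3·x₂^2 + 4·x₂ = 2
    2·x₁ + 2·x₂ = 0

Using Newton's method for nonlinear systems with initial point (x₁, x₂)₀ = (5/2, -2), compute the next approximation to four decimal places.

(1.4800, -1.4800)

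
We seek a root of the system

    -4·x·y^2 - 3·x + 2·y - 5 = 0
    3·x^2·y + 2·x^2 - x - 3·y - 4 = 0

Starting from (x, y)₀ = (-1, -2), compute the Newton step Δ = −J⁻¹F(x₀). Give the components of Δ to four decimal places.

At (-1, -2): F = (10.0000, -1.0000).
Jacobian J = [[-4·y^2 - 3, -8·x·y + 2], [6·x·y + 4·x - 1, 3·x^2 - 3]].
At the point, J = [[-19.0000, -14.0000], [7.0000, 0.0000]] (det J = 98.0000).
Solving J·Δ = −F gives Δ = (0.1429, 0.5204).

(0.1429, 0.5204)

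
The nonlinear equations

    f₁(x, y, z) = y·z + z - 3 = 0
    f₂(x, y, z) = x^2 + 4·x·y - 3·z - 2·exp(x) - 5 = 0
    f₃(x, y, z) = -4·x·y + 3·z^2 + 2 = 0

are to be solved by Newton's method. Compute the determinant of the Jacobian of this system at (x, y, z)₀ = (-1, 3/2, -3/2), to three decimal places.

J = [[0, z, y + 1], [2·x + 4·y - 2·exp(x), 4·x, -3], [-4·y, -4·x, 6·z]].
At the point, J = [[0.000, -1.500, 2.500], [3.26424, -4.000, -3.000], [-6.000, 4.000, -9.000]].
det J = -98.425.

-98.425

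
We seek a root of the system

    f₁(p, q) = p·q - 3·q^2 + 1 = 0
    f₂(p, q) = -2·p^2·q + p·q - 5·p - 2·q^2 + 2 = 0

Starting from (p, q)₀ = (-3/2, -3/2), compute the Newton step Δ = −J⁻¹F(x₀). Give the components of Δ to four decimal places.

(0.9032, 0.6473)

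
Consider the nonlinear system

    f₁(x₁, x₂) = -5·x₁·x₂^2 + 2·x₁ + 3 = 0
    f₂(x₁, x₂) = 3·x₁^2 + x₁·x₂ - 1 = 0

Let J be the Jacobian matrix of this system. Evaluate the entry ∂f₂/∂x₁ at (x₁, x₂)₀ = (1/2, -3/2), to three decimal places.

∂f₂/∂x₁ = 6·x₁ + x₂.
At (1/2, -3/2) this is 1.500.

1.500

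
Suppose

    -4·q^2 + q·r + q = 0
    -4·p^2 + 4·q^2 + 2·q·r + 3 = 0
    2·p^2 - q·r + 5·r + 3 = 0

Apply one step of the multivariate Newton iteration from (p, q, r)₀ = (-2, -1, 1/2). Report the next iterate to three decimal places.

(-1.371, -0.575, -0.960)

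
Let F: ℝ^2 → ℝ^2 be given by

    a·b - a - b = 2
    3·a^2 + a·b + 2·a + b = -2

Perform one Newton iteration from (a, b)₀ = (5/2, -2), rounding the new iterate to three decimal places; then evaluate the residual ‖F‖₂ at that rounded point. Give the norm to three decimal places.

6.029

At (5/2, -2): F = (-7.500, 18.750).
Jacobian J = [[b - 1, a - 1], [6·a + b + 2, a + 1]].
At the point, J = [[-3.000, 1.500], [15.000, 3.500]] (det J = -33.000).
Solving J·Δ = −F gives Δ = (-1.648, 1.705).
Then the next iterate is (a, b)₁ = (0.852, -0.295).
Re-evaluating at (0.852, -0.295): F = (-2.80834, 5.33537), so ‖F‖₂ = 6.029.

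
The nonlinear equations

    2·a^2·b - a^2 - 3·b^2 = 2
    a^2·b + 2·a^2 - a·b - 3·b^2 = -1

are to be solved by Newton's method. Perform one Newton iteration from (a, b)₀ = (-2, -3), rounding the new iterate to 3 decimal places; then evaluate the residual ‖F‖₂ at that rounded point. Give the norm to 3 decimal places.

19.600

At (-2, -3): F = (-57.000, -36.000).
Jacobian J = [[4·a·b - 2·a, 2·a^2 - 6·b], [2·a·b + 4·a - b, a^2 - a - 6·b]].
At the point, J = [[28.000, 26.000], [7.000, 24.000]] (det J = 490.000).
Solving J·Δ = −F gives Δ = (0.882, 1.243).
Then the next iterate is (a, b)₁ = (-1.118, -1.757).
Re-evaluating at (-1.118, -1.757): F = (-16.90330, -9.92174), so ‖F‖₂ = 19.600.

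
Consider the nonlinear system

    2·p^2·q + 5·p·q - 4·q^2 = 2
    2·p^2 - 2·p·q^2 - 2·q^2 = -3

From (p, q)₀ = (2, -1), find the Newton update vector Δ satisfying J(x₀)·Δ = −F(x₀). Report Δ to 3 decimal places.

At (2, -1): F = (-24.000, 5.000).
Jacobian J = [[4·p·q + 5·q, 2·p^2 + 5·p - 8·q], [4·p - 2·q^2, -4·p·q - 4·q]].
At the point, J = [[-13.000, 26.000], [6.000, 12.000]] (det J = -312.000).
Solving J·Δ = −F gives Δ = (-1.340, 0.253).

(-1.340, 0.253)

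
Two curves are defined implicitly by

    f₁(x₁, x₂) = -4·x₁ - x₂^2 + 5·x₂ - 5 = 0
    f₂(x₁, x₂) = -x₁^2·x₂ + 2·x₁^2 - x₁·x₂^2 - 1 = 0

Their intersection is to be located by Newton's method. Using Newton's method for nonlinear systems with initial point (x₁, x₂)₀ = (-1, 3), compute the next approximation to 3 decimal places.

At (-1, 3): F = (5.000, 7.000).
Jacobian J = [[-4, -2·x₂ + 5], [-2·x₁·x₂ + 4·x₁ - x₂^2, -x₁^2 - 2·x₁·x₂]].
At the point, J = [[-4.000, -1.000], [-7.000, 5.000]] (det J = -27.000).
Solving J·Δ = −F gives Δ = (1.185, 0.259).
Then the next iterate is (x₁, x₂)₁ = (0.185, 3.259).

(0.185, 3.259)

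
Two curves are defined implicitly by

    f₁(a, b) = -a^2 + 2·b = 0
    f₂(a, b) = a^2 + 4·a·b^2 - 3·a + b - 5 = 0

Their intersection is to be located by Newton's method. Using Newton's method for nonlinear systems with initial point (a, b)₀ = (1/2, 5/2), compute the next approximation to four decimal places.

At (1/2, 5/2): F = (4.7500, 8.7500).
Jacobian J = [[-2·a, 2], [2·a + 4·b^2 - 3, 8·a·b + 1]].
At the point, J = [[-1.0000, 2.0000], [23.0000, 11.0000]] (det J = -57.0000).
Solving J·Δ = −F gives Δ = (0.6096, -2.0702).
Then the next iterate is (a, b)₁ = (1.1096, 0.4298).

(1.1096, 0.4298)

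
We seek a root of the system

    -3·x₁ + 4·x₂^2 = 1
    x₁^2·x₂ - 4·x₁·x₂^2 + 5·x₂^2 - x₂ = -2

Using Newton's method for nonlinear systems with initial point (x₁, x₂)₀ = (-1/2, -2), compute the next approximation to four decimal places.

(-0.2849, -1.0091)

At (-1/2, -2): F = (16.5000, 31.5000).
Jacobian J = [[-3, 8·x₂], [2·x₁·x₂ - 4·x₂^2, x₁^2 - 8·x₁·x₂ + 10·x₂ - 1]].
At the point, J = [[-3.0000, -16.0000], [-14.0000, -28.7500]] (det J = -137.7500).
Solving J·Δ = −F gives Δ = (0.2151, 0.9909).
Then the next iterate is (x₁, x₂)₁ = (-0.2849, -1.0091).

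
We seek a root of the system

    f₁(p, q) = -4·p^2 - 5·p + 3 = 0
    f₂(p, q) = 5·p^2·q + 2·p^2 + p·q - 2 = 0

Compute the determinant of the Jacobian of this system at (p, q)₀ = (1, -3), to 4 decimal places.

J = [[-8·p - 5, 0], [10·p·q + 4·p + q, 5·p^2 + p]].
At the point, J = [[-13.0000, 0.0000], [-29.0000, 6.0000]].
det J = -78.0000.

-78.0000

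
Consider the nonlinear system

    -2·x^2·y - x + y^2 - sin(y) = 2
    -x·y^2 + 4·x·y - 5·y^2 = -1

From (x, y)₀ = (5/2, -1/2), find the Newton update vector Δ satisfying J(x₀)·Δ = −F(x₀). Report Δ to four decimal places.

(1.0910, 0.4760)

At (5/2, -1/2): F = (2.479426, -5.8750).
Jacobian J = [[-4·x·y - 1, -2·x^2 + 2·y - cos(y)], [-y^2 + 4·y, -2·x·y + 4·x - 10·y]].
At the point, J = [[4.0000, -14.377583], [-2.2500, 17.5000]] (det J = 37.650439).
Solving J·Δ = −F gives Δ = (1.0910, 0.4760).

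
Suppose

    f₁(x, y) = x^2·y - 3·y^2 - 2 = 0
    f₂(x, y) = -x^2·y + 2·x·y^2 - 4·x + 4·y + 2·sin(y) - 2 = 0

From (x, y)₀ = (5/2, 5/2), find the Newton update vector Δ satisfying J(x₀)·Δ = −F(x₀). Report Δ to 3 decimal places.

(-0.093, -0.718)

At (5/2, 5/2): F = (-5.125, 14.82194).
Jacobian J = [[2·x·y, x^2 - 6·y], [-2·x·y + 2·y^2 - 4, -x^2 + 4·x·y + 2·cos(y) + 4]].
At the point, J = [[12.500, -8.750], [-4.000, 21.14771]] (det J = 229.34641).
Solving J·Δ = −F gives Δ = (-0.093, -0.718).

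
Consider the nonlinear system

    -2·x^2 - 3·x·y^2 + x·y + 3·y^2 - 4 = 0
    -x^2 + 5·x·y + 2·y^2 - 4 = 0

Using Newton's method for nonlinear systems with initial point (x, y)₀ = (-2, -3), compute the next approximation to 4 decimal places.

At (-2, -3): F = (75.0000, 40.0000).
Jacobian J = [[-4·x - 3·y^2 + y, -6·x·y + x + 6·y], [-2·x + 5·y, 5·x + 4·y]].
At the point, J = [[-22.0000, -56.0000], [-11.0000, -22.0000]] (det J = -132.0000).
Solving J·Δ = −F gives Δ = (4.4697, -0.4167).
Then the next iterate is (x, y)₁ = (2.4697, -3.4167).

(2.4697, -3.4167)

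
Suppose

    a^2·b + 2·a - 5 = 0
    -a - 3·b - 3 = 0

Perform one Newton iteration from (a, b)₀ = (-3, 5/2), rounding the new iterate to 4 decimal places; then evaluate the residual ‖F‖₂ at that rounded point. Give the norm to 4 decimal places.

9.2584

At (-3, 5/2): F = (11.5000, -7.5000).
Jacobian J = [[2·a·b + 2, a^2], [-1, -3]].
At the point, J = [[-13.0000, 9.0000], [-1.0000, -3.0000]] (det J = 48.0000).
Solving J·Δ = −F gives Δ = (-0.6875, -2.2708).
Then the next iterate is (a, b)₁ = (-3.6875, 0.2292).
Re-evaluating at (-3.6875, 0.2292): F = (-9.258417, -0.0001), so ‖F‖₂ = 9.2584.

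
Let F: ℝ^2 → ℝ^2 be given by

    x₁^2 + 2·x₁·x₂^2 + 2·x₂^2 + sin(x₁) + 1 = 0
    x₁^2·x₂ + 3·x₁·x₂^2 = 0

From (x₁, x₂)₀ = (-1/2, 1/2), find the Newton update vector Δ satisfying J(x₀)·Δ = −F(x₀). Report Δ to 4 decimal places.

(-1.4207, -0.4841)

At (-1/2, 1/2): F = (1.020574, -0.2500).
Jacobian J = [[2·x₁ + 2·x₂^2 + cos(x₁), 4·x₁·x₂ + 4·x₂], [2·x₁·x₂ + 3·x₂^2, x₁^2 + 6·x₁·x₂]].
At the point, J = [[0.377583, 1.0000], [0.2500, -1.2500]] (det J = -0.721978).
Solving J·Δ = −F gives Δ = (-1.4207, -0.4841).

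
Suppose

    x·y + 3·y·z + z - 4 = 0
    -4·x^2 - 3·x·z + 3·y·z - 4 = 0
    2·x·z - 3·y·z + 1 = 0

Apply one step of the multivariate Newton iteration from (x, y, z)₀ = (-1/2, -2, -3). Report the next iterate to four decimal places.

(-0.4773, -6.3636, 7.6818)

At (-1/2, -2, -3): F = (12.0000, 8.5000, -14.0000).
Jacobian J = [[y, x + 3·z, 3·y + 1], [-8·x - 3·z, 3·z, -3·x + 3·y], [2·z, -3·z, 2·x - 3·y]].
At the point, J = [[-2.0000, -9.5000, -5.0000], [13.0000, -9.0000, -4.5000], [-6.0000, 9.0000, 5.0000]] (det J = 55.0000).
Solving J·Δ = −F gives Δ = (0.0227, -4.3636, 10.6818).
Then the next iterate is (x, y, z)₁ = (-0.4773, -6.3636, 7.6818).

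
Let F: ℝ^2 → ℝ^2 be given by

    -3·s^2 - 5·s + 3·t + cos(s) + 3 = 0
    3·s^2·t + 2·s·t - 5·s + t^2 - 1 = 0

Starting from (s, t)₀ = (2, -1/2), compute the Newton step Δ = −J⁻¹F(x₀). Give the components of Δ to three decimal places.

At (2, -1/2): F = (-20.91615, -18.750).
Jacobian J = [[-6·s - sin(s) - 5, 3], [6·s·t + 2·t - 5, 3·s^2 + 2·s + 2·t]].
At the point, J = [[-17.90930, 3.000], [-12.000, 15.000]] (det J = -232.63946).
Solving J·Δ = −F gives Δ = (-1.107, 0.365).

(-1.107, 0.365)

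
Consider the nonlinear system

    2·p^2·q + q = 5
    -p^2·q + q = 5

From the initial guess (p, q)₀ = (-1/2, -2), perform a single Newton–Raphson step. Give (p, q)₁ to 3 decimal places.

At (-1/2, -2): F = (-8.000, -6.500).
Jacobian J = [[4·p·q, 2·p^2 + 1], [-2·p·q, -p^2 + 1]].
At the point, J = [[4.000, 1.500], [-2.000, 0.750]] (det J = 6.000).
Solving J·Δ = −F gives Δ = (-0.625, 7.000).
Then the next iterate is (p, q)₁ = (-1.125, 5.000).

(-1.125, 5.000)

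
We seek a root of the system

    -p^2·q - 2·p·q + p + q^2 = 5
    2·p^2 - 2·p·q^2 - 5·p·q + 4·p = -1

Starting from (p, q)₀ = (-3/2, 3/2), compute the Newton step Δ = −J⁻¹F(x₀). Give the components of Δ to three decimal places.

At (-3/2, 3/2): F = (-3.125, 17.500).
Jacobian J = [[-2·p·q - 2·q + 1, -p^2 - 2·p + 2·q], [4·p - 2·q^2 - 5·q + 4, -4·p·q - 5·p]].
At the point, J = [[2.500, 3.750], [-14.000, 16.500]] (det J = 93.750).
Solving J·Δ = −F gives Δ = (1.250, 0.000).

(1.250, 0.000)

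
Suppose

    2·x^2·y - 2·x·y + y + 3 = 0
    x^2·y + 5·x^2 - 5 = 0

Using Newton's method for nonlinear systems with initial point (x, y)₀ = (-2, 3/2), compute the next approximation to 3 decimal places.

(-1.342, 0.529)

At (-2, 3/2): F = (22.500, 21.000).
Jacobian J = [[4·x·y - 2·y, 2·x^2 - 2·x + 1], [2·x·y + 10·x, x^2]].
At the point, J = [[-15.000, 13.000], [-26.000, 4.000]] (det J = 278.000).
Solving J·Δ = −F gives Δ = (0.658, -0.971).
Then the next iterate is (x, y)₁ = (-1.342, 0.529).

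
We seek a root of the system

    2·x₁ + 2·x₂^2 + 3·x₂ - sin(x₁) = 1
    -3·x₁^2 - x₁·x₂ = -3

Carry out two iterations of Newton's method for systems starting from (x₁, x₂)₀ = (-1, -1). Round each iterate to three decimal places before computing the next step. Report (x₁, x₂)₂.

(-0.666, -2.359)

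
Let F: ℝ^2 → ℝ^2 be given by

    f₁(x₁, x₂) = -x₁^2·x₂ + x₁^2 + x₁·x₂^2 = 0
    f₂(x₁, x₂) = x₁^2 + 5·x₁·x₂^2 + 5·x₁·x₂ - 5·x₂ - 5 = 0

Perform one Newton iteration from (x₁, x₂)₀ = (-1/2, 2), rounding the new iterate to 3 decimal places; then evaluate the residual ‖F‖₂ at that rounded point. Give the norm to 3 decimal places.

5.556

At (-1/2, 2): F = (-2.250, -29.750).
Jacobian J = [[-2·x₁·x₂ + 2·x₁ + x₂^2, -x₁^2 + 2·x₁·x₂], [2·x₁ + 5·x₂^2 + 5·x₂, 10·x₁·x₂ + 5·x₁ - 5]].
At the point, J = [[5.000, -2.250], [29.000, -17.500]] (det J = -22.250).
Solving J·Δ = −F gives Δ = (-1.239, -3.753).
Then the next iterate is (x₁, x₂)₁ = (-1.739, -1.753).
Re-evaluating at (-1.739, -1.753): F = (2.98144, -4.68836), so ‖F‖₂ = 5.556.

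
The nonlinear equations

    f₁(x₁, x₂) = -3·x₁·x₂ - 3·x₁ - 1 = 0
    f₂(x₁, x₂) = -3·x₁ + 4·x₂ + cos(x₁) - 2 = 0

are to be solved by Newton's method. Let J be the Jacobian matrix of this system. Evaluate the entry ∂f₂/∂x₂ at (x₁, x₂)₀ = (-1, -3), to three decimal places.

4.000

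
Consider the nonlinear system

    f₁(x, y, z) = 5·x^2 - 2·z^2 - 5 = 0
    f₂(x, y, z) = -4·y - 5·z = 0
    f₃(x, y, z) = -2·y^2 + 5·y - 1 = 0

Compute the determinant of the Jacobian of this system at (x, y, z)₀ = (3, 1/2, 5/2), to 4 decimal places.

450.0000

J = [[10·x, 0, -4·z], [0, -4, -5], [0, -4·y + 5, 0]].
At the point, J = [[30.0000, 0.0000, -10.0000], [0.0000, -4.0000, -5.0000], [0.0000, 3.0000, 0.0000]].
det J = 450.0000.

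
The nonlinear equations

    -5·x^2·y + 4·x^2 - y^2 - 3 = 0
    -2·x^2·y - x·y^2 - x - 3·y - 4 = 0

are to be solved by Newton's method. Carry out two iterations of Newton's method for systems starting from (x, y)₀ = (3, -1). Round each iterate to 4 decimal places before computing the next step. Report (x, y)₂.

(0.7218, -1.8993)

At (3, -1): F = (77.0000, 11.0000).
Jacobian J = [[-10·x·y + 8·x, -5·x^2 - 2·y], [-4·x·y - y^2 - 1, -2·x^2 - 2·x·y - 3]].
At the point, J = [[54.0000, -43.0000], [10.0000, -15.0000]] (det J = -380.0000).
Solving J·Δ = −F gives Δ = (-1.7947, -0.4632).
Then the next iterate is (x, y)₁ = (1.2053, -1.4632).
Round to (1.2053, -1.4632) and repeat: F = (11.298343, 0.855130), J = [[27.278350, -4.337340], [3.913426, -2.378306]].
Δ = (-0.4835, -0.4361), so (x, y)₂ = (0.7218, -1.8993).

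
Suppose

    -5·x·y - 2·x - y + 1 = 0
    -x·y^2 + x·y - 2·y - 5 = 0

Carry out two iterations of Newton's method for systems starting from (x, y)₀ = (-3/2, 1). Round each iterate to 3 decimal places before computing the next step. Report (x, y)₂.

At (-3/2, 1): F = (10.500, -7.000).
Jacobian J = [[-5·y - 2, -5·x - 1], [-y^2 + y, -2·x·y + x - 2]].
At the point, J = [[-7.000, 6.500], [0.000, -0.500]] (det J = 3.500).
Solving J·Δ = −F gives Δ = (-11.500, -14.000).
Then the next iterate is (x, y)₁ = (-13.000, -13.000).
Round to (-13.000, -13.000) and repeat: F = (-805.000, 2387.000), J = [[63.000, 64.000], [-182.000, -353.000]].
Δ = (12.406, 0.365), so (x, y)₂ = (-0.594, -12.635).

(-0.594, -12.635)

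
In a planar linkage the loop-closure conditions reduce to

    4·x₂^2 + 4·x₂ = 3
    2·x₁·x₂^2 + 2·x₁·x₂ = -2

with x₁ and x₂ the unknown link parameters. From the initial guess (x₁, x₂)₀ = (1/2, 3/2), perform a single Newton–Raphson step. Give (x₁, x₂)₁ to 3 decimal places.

(0.133, 0.750)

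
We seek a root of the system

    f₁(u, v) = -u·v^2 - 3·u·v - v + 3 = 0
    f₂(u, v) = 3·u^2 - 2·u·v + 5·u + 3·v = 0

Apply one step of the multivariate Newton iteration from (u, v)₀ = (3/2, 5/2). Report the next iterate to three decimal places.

At (3/2, 5/2): F = (-20.125, 14.250).
Jacobian J = [[-v^2 - 3·v, -2·u·v - 3·u - 1], [6·u - 2·v + 5, -2·u + 3]].
At the point, J = [[-13.750, -13.000], [9.000, 0.000]] (det J = 117.000).
Solving J·Δ = −F gives Δ = (-1.583, 0.127).
Then the next iterate is (u, v)₁ = (-0.083, 2.627).

(-0.083, 2.627)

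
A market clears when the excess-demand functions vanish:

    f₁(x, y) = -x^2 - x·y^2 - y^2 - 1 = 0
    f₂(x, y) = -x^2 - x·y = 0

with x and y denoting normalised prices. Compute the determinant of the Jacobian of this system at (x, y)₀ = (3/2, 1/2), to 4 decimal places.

-3.8750

J = [[-2·x - y^2, -2·x·y - 2·y], [-2·x - y, -x]].
At the point, J = [[-3.2500, -2.5000], [-3.5000, -1.5000]].
det J = -3.8750.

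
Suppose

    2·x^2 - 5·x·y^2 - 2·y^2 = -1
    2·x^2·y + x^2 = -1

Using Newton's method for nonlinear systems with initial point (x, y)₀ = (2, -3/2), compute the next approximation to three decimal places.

At (2, -3/2): F = (-18.000, -7.000).
Jacobian J = [[4·x - 5·y^2, -10·x·y - 4·y], [4·x·y + 2·x, 2·x^2]].
At the point, J = [[-3.250, 36.000], [-8.000, 8.000]] (det J = 262.000).
Solving J·Δ = −F gives Δ = (-0.412, 0.463).
Then the next iterate is (x, y)₁ = (1.588, -1.037).

(1.588, -1.037)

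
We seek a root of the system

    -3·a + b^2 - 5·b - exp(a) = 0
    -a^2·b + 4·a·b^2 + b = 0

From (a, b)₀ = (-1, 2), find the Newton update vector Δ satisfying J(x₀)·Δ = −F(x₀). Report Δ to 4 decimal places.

(-0.5128, -1.6410)

At (-1, 2): F = (-3.367879, -16.0000).
Jacobian J = [[-exp(a) - 3, 2·b - 5], [-2·a·b + 4·b^2, -a^2 + 8·a·b + 1]].
At the point, J = [[-3.367879, -1.0000], [20.0000, -16.0000]] (det J = 73.886071).
Solving J·Δ = −F gives Δ = (-0.5128, -1.6410).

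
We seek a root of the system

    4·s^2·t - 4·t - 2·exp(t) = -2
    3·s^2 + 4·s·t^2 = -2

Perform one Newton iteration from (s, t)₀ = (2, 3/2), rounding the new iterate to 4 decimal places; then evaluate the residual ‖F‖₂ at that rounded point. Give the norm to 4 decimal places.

11.9543

At (2, 3/2): F = (11.036622, 32.0000).
Jacobian J = [[8·s·t, 4·s^2 - 2·exp(t) - 4], [6·s + 4·t^2, 8·s·t]].
At the point, J = [[24.0000, 3.036622], [21.0000, 24.0000]] (det J = 512.230941).
Solving J·Δ = −F gives Δ = (-0.3274, -1.0469).
Then the next iterate is (s, t)₁ = (1.6726, 0.4531).
Re-evaluating at (1.6726, 0.4531): F = (2.111590, 11.766309), so ‖F‖₂ = 11.9543.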